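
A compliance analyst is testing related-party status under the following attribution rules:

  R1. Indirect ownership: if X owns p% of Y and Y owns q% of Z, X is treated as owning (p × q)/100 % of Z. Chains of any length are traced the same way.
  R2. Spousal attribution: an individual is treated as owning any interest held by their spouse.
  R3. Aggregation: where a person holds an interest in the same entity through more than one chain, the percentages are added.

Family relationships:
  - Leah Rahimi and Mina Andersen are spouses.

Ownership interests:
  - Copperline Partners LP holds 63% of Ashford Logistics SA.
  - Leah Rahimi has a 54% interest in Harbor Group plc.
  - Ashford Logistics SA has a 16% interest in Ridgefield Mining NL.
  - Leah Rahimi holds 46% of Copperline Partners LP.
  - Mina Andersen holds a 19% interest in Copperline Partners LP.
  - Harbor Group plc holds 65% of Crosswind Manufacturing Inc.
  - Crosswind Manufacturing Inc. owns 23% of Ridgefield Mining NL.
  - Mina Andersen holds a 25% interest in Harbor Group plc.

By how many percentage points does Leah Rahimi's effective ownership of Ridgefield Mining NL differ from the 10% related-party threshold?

By spousal attribution (R2), Leah Rahimi is treated as also owning Mina Andersen's interest in Harbor Group plc, giving 54% + 25% = 79%.
By spousal attribution (R2), Leah Rahimi is treated as also owning Mina Andersen's interest in Copperline Partners LP, giving 46% + 19% = 65%.
Chain via Harbor Group plc → Crosswind Manufacturing Inc. (R1): 79% × 65% × 23% = 11.8105% of Ridgefield Mining NL.
Chain via Copperline Partners LP → Ashford Logistics SA (R1): 65% × 63% × 16% = 6.552% of Ridgefield Mining NL.
Aggregating (R3): 11.8105% + 6.552% = 18.3625%.
18.3625% exceeds the 10% threshold by 8.3625 percentage points.

8.3625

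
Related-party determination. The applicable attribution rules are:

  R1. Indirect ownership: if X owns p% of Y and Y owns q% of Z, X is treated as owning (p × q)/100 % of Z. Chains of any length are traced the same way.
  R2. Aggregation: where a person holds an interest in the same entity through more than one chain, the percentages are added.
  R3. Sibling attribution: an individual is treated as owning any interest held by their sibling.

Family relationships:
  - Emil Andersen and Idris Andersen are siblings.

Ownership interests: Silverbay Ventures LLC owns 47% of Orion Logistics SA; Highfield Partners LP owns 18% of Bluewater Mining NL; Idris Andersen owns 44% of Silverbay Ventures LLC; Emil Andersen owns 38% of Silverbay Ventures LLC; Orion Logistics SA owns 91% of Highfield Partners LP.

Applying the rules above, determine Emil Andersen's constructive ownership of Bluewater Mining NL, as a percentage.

By sibling attribution (R3), Emil Andersen is treated as also owning Idris Andersen's interest in Silverbay Ventures LLC, giving 38% + 44% = 82%.
Chain via Silverbay Ventures LLC → Orion Logistics SA → Highfield Partners LP (R1): 82% × 47% × 91% × 18% = 6.312852% of Bluewater Mining NL.

6.312852%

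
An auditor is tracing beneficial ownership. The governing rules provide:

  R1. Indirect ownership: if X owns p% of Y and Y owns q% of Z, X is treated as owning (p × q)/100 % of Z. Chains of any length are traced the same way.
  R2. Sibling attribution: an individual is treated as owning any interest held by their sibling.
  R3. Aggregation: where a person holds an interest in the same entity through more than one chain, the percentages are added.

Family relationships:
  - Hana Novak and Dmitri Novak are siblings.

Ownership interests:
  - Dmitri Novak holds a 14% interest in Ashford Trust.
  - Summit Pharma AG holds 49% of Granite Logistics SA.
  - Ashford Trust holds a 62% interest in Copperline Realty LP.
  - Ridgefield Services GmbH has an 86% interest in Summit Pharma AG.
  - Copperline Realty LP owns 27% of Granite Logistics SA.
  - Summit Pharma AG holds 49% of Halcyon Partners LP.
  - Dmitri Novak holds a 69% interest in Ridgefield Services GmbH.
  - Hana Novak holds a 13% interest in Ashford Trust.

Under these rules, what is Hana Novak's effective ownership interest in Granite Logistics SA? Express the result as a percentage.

By sibling attribution (R2), Hana Novak is treated as also owning Dmitri Novak's interest in Ashford Trust, giving 13% + 14% = 27%.
By sibling attribution (R2), Hana Novak is treated as owning Dmitri Novak's 69% interest in Ridgefield Services GmbH.
Chain via Ashford Trust → Copperline Realty LP (R1): 27% × 62% × 27% = 4.5198% of Granite Logistics SA.
Chain via Ridgefield Services GmbH → Summit Pharma AG (R1): 69% × 86% × 49% = 29.0766% of Granite Logistics SA.
Aggregating (R3): 4.5198% + 29.0766% = 33.5964%.

33.5964%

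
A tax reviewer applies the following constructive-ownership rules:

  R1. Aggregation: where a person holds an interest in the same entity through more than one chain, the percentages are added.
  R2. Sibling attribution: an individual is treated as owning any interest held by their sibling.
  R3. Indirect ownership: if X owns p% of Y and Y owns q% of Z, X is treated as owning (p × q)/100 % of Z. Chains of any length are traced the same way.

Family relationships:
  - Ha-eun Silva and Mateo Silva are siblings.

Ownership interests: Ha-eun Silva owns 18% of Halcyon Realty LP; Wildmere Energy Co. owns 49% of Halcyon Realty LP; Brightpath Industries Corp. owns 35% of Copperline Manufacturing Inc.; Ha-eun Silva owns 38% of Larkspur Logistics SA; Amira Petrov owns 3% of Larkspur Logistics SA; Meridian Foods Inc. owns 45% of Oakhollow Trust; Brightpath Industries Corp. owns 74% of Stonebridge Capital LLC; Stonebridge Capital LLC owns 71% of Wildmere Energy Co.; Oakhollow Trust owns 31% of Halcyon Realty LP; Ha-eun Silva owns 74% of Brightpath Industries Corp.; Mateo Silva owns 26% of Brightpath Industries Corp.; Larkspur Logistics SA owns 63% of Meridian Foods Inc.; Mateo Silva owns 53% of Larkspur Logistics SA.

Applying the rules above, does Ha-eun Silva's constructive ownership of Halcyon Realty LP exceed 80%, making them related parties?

By sibling attribution (R2), Ha-eun Silva is treated as also owning Mateo Silva's interest in Larkspur Logistics SA, giving 38% + 53% = 91%.
By sibling attribution (R2), Ha-eun Silva is treated as also owning Mateo Silva's interest in Brightpath Industries Corp, giving 74% + 26% = 100%.
Chain via Larkspur Logistics SA → Meridian Foods Inc. → Oakhollow Trust (R3): 91% × 63% × 45% × 31% = 7.997535% of Halcyon Realty LP.
Chain via Brightpath Industries Corp. → Stonebridge Capital LLC → Wildmere Energy Co. (R3): 100% × 74% × 71% × 49% = 25.7446% of Halcyon Realty LP.
Direct interest in Halcyon Realty LP: 18%.
Aggregating (R1): 7.997535% + 25.7446% + 18% = 51.742135%.
51.742135% does not exceed the 80% threshold, so Ha-eun is not a related party to Halcyon Realty LP.

No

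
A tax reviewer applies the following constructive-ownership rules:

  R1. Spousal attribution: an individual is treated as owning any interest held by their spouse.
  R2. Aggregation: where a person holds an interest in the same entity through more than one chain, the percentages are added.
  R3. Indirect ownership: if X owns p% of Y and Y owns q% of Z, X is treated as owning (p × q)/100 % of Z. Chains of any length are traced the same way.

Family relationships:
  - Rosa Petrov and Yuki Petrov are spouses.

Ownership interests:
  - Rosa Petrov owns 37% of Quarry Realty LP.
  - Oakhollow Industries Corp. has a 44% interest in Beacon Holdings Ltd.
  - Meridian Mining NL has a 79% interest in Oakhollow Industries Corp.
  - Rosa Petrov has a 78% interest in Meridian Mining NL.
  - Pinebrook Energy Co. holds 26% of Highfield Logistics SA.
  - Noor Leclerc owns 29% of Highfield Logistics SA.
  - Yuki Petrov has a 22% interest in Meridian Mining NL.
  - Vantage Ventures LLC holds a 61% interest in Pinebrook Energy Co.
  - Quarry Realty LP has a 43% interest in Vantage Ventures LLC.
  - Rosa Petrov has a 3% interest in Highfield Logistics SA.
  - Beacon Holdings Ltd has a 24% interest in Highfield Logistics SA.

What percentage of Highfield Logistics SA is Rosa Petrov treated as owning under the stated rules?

13.865726%

By spousal attribution (R1), Rosa Petrov is treated as also owning Yuki Petrov's interest in Meridian Mining NL, giving 78% + 22% = 100%.
Chain via Quarry Realty LP → Vantage Ventures LLC → Pinebrook Energy Co. (R3): 37% × 43% × 61% × 26% = 2.523326% of Highfield Logistics SA.
Chain via Meridian Mining NL → Oakhollow Industries Corp. → Beacon Holdings Ltd (R3): 100% × 79% × 44% × 24% = 8.3424% of Highfield Logistics SA.
Direct interest in Highfield Logistics SA: 3%.
Aggregating (R2): 2.523326% + 8.3424% + 3% = 13.865726%.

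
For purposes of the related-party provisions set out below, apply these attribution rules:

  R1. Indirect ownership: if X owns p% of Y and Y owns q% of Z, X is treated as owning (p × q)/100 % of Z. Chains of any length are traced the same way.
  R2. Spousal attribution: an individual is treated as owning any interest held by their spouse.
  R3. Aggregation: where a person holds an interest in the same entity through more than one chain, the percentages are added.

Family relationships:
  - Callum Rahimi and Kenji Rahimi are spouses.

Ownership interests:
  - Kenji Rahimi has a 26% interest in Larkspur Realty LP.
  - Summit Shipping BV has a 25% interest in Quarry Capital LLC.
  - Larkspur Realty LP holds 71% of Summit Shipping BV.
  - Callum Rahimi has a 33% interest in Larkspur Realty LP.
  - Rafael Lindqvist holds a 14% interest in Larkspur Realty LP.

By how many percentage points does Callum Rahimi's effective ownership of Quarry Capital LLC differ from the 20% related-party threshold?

9.5275

By spousal attribution (R2), Callum Rahimi is treated as also owning Kenji Rahimi's interest in Larkspur Realty LP, giving 33% + 26% = 59%.
Chain via Larkspur Realty LP → Summit Shipping BV (R1): 59% × 71% × 25% = 10.4725% of Quarry Capital LLC.
10.4725% falls short of the 20% threshold by 9.5275 percentage points.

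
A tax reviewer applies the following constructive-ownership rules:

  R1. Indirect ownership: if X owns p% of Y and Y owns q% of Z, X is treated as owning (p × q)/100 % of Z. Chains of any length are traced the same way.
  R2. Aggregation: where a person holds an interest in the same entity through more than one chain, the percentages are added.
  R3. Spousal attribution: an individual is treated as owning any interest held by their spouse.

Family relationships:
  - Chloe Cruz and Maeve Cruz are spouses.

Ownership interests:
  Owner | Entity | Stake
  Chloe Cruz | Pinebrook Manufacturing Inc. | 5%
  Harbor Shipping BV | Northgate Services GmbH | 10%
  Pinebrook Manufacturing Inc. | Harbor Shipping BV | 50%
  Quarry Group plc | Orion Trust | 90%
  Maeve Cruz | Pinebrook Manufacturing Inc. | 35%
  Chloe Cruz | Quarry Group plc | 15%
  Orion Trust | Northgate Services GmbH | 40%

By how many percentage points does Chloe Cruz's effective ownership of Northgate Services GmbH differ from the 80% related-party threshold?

72.6

By spousal attribution (R3), Chloe Cruz is treated as also owning Maeve Cruz's interest in Pinebrook Manufacturing Inc, giving 5% + 35% = 40%.
Chain via Pinebrook Manufacturing Inc. → Harbor Shipping BV (R1): 40% × 50% × 10% = 2% of Northgate Services GmbH.
Chain via Quarry Group plc → Orion Trust (R1): 15% × 90% × 40% = 5.4% of Northgate Services GmbH.
Aggregating (R2): 2% + 5.4% = 7.4%.
7.4% falls short of the 80% threshold by 72.6 percentage points.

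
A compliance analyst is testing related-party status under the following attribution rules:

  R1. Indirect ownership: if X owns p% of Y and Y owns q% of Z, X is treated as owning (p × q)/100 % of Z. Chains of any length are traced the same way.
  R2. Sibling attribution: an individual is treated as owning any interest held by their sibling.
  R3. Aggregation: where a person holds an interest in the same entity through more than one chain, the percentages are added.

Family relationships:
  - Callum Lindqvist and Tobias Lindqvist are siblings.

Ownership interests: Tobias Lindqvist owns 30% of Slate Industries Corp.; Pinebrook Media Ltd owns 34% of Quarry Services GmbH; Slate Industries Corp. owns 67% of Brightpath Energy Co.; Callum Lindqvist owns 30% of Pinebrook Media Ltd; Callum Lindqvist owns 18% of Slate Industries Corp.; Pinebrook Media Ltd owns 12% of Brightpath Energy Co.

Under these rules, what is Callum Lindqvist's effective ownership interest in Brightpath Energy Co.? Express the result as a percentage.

By sibling attribution (R2), Callum Lindqvist is treated as also owning Tobias Lindqvist's interest in Slate Industries Corp, giving 18% + 30% = 48%.
Chain via Slate Industries Corp. (R1): 48% × 67% = 32.16% of Brightpath Energy Co.
Chain via Pinebrook Media Ltd (R1): 30% × 12% = 3.6% of Brightpath Energy Co.
Aggregating (R3): 32.16% + 3.6% = 35.76%.

35.76%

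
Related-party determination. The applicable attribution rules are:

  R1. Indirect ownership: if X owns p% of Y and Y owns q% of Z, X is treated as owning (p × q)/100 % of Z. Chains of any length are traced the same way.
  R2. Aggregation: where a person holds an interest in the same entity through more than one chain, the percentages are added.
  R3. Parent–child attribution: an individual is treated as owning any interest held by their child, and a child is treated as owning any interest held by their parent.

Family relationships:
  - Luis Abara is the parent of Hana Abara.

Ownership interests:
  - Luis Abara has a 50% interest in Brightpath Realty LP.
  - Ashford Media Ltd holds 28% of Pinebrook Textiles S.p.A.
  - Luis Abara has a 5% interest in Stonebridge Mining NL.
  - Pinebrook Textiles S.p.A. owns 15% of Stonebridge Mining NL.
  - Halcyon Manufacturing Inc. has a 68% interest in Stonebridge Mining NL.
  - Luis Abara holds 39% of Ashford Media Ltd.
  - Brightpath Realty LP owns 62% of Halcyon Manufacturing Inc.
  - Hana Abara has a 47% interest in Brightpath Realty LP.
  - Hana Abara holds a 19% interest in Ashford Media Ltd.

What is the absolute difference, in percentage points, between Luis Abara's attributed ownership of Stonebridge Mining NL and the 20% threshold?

28.3312

By parent–child attribution (R3), Luis Abara is treated as also owning Hana Abara's interest in Brightpath Realty LP, giving 50% + 47% = 97%.
By parent–child attribution (R3), Luis Abara is treated as also owning Hana Abara's interest in Ashford Media Ltd, giving 39% + 19% = 58%.
Chain via Brightpath Realty LP → Halcyon Manufacturing Inc. (R1): 97% × 62% × 68% = 40.8952% of Stonebridge Mining NL.
Chain via Ashford Media Ltd → Pinebrook Textiles S.p.A. (R1): 58% × 28% × 15% = 2.436% of Stonebridge Mining NL.
Direct interest in Stonebridge Mining NL: 5%.
Aggregating (R2): 40.8952% + 2.436% + 5% = 48.3312%.
48.3312% exceeds the 20% threshold by 28.3312 percentage points.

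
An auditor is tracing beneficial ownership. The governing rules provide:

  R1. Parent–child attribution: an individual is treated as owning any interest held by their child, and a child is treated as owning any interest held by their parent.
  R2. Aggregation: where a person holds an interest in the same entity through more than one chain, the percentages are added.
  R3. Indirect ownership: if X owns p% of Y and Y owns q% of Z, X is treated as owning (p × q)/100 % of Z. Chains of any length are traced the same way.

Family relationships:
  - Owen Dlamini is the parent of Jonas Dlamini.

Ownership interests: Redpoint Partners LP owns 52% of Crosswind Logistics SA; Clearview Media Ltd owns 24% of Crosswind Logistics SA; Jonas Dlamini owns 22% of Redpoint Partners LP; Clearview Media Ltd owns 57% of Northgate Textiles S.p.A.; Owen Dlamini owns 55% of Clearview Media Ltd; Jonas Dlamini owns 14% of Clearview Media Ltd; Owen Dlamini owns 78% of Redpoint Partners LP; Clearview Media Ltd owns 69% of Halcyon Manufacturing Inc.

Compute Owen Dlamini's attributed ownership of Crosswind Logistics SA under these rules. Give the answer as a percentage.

68.56%

By parent–child attribution (R1), Owen Dlamini is treated as also owning Jonas Dlamini's interest in Clearview Media Ltd, giving 55% + 14% = 69%.
By parent–child attribution (R1), Owen Dlamini is treated as also owning Jonas Dlamini's interest in Redpoint Partners LP, giving 78% + 22% = 100%.
Chain via Clearview Media Ltd (R3): 69% × 24% = 16.56% of Crosswind Logistics SA.
Chain via Redpoint Partners LP (R3): 100% × 52% = 52% of Crosswind Logistics SA.
Aggregating (R2): 16.56% + 52% = 68.56%.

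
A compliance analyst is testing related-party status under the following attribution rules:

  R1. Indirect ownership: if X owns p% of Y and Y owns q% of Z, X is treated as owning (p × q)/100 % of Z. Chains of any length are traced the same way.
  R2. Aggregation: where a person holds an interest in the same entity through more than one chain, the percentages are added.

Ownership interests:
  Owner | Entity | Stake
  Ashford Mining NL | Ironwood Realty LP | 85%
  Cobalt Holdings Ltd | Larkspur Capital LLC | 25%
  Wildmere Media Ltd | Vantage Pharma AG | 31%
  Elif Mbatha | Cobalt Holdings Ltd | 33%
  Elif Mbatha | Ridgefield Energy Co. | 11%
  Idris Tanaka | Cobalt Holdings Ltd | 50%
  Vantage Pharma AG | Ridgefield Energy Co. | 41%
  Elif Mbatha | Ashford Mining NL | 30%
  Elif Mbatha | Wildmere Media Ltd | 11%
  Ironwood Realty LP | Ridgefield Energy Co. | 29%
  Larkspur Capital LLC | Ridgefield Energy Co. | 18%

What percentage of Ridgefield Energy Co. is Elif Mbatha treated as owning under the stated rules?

Chain via Wildmere Media Ltd → Vantage Pharma AG (R1): 11% × 31% × 41% = 1.3981% of Ridgefield Energy Co.
Chain via Ashford Mining NL → Ironwood Realty LP (R1): 30% × 85% × 29% = 7.395% of Ridgefield Energy Co.
Chain via Cobalt Holdings Ltd → Larkspur Capital LLC (R1): 33% × 25% × 18% = 1.485% of Ridgefield Energy Co.
Direct interest in Ridgefield Energy Co: 11%.
Aggregating (R2): 1.3981% + 7.395% + 1.485% + 11% = 21.2781%.

21.2781%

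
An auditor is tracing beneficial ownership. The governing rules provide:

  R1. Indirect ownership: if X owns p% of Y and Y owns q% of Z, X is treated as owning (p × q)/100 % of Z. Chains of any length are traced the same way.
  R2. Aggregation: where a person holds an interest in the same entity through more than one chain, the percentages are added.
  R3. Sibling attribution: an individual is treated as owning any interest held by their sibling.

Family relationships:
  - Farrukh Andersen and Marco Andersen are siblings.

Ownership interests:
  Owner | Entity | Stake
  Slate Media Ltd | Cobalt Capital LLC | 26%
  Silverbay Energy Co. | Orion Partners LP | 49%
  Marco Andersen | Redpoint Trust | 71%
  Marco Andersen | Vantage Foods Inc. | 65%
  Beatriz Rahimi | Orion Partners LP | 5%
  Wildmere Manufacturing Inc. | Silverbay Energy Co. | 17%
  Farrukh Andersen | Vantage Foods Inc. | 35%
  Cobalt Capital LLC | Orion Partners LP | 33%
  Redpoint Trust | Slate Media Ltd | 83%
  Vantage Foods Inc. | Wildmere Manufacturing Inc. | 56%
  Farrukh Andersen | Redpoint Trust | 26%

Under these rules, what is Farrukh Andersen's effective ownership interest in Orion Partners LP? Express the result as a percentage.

11.572558%

By sibling attribution (R3), Farrukh Andersen is treated as also owning Marco Andersen's interest in Vantage Foods Inc, giving 35% + 65% = 100%.
By sibling attribution (R3), Farrukh Andersen is treated as also owning Marco Andersen's interest in Redpoint Trust, giving 26% + 71% = 97%.
Chain via Vantage Foods Inc. → Wildmere Manufacturing Inc. → Silverbay Energy Co. (R1): 100% × 56% × 17% × 49% = 4.6648% of Orion Partners LP.
Chain via Redpoint Trust → Slate Media Ltd → Cobalt Capital LLC (R1): 97% × 83% × 26% × 33% = 6.907758% of Orion Partners LP.
Aggregating (R2): 4.6648% + 6.907758% = 11.572558%.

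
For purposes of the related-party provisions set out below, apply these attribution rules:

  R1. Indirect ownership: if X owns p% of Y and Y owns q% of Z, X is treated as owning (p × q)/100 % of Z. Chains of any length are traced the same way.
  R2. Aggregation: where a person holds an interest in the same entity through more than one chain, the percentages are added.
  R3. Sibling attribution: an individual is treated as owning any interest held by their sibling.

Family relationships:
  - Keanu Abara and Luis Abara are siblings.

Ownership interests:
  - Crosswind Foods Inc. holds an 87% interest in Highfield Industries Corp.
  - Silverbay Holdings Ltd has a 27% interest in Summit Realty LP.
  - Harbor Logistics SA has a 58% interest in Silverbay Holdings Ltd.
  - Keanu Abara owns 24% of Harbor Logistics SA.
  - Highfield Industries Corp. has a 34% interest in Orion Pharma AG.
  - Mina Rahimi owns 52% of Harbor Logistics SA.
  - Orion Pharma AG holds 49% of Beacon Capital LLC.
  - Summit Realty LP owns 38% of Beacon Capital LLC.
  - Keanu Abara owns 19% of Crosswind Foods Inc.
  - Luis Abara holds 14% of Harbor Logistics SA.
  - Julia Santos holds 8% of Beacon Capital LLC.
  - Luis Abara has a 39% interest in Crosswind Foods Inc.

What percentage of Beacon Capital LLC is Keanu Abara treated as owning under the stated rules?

By sibling attribution (R3), Keanu Abara is treated as also owning Luis Abara's interest in Crosswind Foods Inc, giving 19% + 39% = 58%.
By sibling attribution (R3), Keanu Abara is treated as also owning Luis Abara's interest in Harbor Logistics SA, giving 24% + 14% = 38%.
Chain via Crosswind Foods Inc. → Highfield Industries Corp. → Orion Pharma AG (R1): 58% × 87% × 34% × 49% = 8.406636% of Beacon Capital LLC.
Chain via Harbor Logistics SA → Silverbay Holdings Ltd → Summit Realty LP (R1): 38% × 58% × 27% × 38% = 2.261304% of Beacon Capital LLC.
Aggregating (R2): 8.406636% + 2.261304% = 10.66794%.

10.66794%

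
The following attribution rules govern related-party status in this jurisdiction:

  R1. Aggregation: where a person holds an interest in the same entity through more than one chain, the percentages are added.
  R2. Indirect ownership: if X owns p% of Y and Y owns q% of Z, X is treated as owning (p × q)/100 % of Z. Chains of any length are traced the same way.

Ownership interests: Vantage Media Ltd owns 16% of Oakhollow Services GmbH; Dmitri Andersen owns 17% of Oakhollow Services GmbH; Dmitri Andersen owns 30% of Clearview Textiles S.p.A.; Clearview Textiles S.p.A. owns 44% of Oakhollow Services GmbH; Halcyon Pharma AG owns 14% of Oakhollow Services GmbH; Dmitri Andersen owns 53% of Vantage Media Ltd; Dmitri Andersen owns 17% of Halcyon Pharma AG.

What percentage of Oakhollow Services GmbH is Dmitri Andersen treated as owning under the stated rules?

41.06%

Chain via Clearview Textiles S.p.A. (R2): 30% × 44% = 13.2% of Oakhollow Services GmbH.
Chain via Vantage Media Ltd (R2): 53% × 16% = 8.48% of Oakhollow Services GmbH.
Chain via Halcyon Pharma AG (R2): 17% × 14% = 2.38% of Oakhollow Services GmbH.
Direct interest in Oakhollow Services GmbH: 17%.
Aggregating (R1): 13.2% + 8.48% + 2.38% + 17% = 41.06%.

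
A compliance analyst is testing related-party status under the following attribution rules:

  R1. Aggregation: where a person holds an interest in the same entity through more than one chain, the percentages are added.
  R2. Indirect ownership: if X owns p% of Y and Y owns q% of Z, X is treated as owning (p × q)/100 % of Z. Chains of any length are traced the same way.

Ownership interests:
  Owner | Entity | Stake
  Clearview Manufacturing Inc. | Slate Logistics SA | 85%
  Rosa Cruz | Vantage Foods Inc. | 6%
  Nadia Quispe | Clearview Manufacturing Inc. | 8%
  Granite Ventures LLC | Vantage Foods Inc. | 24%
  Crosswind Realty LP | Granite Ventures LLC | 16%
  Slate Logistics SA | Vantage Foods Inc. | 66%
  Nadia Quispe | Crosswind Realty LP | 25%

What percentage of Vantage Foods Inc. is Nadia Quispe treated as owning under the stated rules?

Chain via Crosswind Realty LP → Granite Ventures LLC (R2): 25% × 16% × 24% = 0.96% of Vantage Foods Inc.
Chain via Clearview Manufacturing Inc. → Slate Logistics SA (R2): 8% × 85% × 66% = 4.488% of Vantage Foods Inc.
Aggregating (R1): 0.96% + 4.488% = 5.448%.

5.448%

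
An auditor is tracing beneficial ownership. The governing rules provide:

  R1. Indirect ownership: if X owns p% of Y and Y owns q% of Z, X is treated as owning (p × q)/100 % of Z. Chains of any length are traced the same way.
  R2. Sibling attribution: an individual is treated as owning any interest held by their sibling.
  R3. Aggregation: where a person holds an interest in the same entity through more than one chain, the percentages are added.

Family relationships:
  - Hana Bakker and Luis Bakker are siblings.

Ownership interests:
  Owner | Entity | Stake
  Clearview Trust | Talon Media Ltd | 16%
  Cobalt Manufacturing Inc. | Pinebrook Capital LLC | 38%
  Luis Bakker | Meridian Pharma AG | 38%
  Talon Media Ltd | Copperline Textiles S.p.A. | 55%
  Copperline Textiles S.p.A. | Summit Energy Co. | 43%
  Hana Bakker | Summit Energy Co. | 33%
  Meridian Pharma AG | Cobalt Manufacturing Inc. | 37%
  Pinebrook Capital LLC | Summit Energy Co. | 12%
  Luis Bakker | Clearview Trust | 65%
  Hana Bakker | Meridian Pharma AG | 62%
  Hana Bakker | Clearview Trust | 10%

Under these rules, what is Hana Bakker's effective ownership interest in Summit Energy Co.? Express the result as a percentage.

37.5252%

By sibling attribution (R2), Hana Bakker is treated as also owning Luis Bakker's interest in Meridian Pharma AG, giving 62% + 38% = 100%.
By sibling attribution (R2), Hana Bakker is treated as also owning Luis Bakker's interest in Clearview Trust, giving 10% + 65% = 75%.
Chain via Meridian Pharma AG → Cobalt Manufacturing Inc. → Pinebrook Capital LLC (R1): 100% × 37% × 38% × 12% = 1.6872% of Summit Energy Co.
Chain via Clearview Trust → Talon Media Ltd → Copperline Textiles S.p.A. (R1): 75% × 16% × 55% × 43% = 2.838% of Summit Energy Co.
Direct interest in Summit Energy Co: 33%.
Aggregating (R3): 1.6872% + 2.838% + 33% = 37.5252%.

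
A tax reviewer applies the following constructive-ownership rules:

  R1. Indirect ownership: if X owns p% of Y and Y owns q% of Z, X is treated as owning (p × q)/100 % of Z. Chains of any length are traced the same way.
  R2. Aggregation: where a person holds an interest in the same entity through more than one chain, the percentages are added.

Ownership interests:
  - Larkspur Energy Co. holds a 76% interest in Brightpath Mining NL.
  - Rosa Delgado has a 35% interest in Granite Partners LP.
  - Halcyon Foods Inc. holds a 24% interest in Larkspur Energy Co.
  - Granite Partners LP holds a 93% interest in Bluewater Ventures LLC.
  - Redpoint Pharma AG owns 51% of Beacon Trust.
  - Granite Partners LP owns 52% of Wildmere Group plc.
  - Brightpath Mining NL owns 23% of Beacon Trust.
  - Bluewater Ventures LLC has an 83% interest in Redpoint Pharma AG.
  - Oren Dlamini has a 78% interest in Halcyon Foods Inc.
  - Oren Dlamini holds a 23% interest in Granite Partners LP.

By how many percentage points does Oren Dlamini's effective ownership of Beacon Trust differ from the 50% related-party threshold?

Chain via Halcyon Foods Inc. → Larkspur Energy Co. → Brightpath Mining NL (R1): 78% × 24% × 76% × 23% = 3.272256% of Beacon Trust.
Chain via Granite Partners LP → Bluewater Ventures LLC → Redpoint Pharma AG (R1): 23% × 93% × 83% × 51% = 9.054387% of Beacon Trust.
Aggregating (R2): 3.272256% + 9.054387% = 12.326643%.
12.326643% falls short of the 50% threshold by 37.673357 percentage points.

37.673357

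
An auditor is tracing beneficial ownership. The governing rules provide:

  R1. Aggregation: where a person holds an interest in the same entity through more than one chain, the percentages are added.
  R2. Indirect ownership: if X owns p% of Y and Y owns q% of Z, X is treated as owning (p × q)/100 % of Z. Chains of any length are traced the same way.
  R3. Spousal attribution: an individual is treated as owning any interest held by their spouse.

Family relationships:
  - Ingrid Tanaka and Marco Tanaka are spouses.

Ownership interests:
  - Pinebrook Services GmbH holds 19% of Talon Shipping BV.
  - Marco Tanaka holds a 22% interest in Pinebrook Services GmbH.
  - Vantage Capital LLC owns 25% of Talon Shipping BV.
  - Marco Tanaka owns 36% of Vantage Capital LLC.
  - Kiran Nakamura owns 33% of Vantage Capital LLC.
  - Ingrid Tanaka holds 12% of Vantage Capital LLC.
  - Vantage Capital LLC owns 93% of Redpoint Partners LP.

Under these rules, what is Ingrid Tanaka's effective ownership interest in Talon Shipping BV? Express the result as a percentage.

By spousal attribution (R3), Ingrid Tanaka is treated as also owning Marco Tanaka's interest in Vantage Capital LLC, giving 12% + 36% = 48%.
By spousal attribution (R3), Ingrid Tanaka is treated as owning Marco Tanaka's 22% interest in Pinebrook Services GmbH.
Chain via Vantage Capital LLC (R2): 48% × 25% = 12% of Talon Shipping BV.
Chain via Pinebrook Services GmbH (R2): 22% × 19% = 4.18% of Talon Shipping BV.
Aggregating (R1): 12% + 4.18% = 16.18%.

16.18%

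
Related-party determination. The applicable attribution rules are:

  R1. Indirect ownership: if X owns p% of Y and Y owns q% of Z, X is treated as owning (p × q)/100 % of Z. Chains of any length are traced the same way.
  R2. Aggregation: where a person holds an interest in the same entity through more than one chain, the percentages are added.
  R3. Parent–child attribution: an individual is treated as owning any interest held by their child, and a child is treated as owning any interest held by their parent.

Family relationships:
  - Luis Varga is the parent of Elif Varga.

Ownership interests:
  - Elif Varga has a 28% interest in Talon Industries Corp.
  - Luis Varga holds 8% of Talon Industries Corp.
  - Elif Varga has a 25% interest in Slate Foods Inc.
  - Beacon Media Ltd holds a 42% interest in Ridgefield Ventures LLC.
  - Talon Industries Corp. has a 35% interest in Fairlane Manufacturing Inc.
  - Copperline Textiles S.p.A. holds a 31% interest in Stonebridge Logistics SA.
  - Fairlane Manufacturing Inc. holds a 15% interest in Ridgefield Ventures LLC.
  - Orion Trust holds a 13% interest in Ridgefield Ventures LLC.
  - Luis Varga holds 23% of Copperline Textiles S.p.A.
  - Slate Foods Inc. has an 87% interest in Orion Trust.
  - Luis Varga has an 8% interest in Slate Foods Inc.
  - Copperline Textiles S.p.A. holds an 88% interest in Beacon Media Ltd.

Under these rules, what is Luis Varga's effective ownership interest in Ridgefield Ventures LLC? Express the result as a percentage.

14.1231%

By parent–child attribution (R3), Luis Varga is treated as also owning Elif Varga's interest in Slate Foods Inc, giving 8% + 25% = 33%.
By parent–child attribution (R3), Luis Varga is treated as also owning Elif Varga's interest in Talon Industries Corp, giving 8% + 28% = 36%.
Chain via Copperline Textiles S.p.A. → Beacon Media Ltd (R1): 23% × 88% × 42% = 8.5008% of Ridgefield Ventures LLC.
Chain via Slate Foods Inc. → Orion Trust (R1): 33% × 87% × 13% = 3.7323% of Ridgefield Ventures LLC.
Chain via Talon Industries Corp. → Fairlane Manufacturing Inc. (R1): 36% × 35% × 15% = 1.89% of Ridgefield Ventures LLC.
Aggregating (R2): 8.5008% + 3.7323% + 1.89% = 14.1231%.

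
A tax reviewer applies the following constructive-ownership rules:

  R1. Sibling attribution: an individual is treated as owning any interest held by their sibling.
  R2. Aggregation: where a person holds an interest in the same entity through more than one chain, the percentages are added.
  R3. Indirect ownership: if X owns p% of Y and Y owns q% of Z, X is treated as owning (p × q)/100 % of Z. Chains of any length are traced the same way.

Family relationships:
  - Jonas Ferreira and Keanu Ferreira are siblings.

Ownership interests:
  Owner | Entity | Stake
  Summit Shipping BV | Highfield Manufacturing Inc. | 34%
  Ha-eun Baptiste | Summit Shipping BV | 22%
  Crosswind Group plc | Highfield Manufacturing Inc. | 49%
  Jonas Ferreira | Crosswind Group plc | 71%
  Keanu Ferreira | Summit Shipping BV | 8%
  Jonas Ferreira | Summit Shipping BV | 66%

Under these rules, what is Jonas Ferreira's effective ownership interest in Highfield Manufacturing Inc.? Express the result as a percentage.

By sibling attribution (R1), Jonas Ferreira is treated as also owning Keanu Ferreira's interest in Summit Shipping BV, giving 66% + 8% = 74%.
Chain via Crosswind Group plc (R3): 71% × 49% = 34.79% of Highfield Manufacturing Inc.
Chain via Summit Shipping BV (R3): 74% × 34% = 25.16% of Highfield Manufacturing Inc.
Aggregating (R2): 34.79% + 25.16% = 59.95%.

59.95%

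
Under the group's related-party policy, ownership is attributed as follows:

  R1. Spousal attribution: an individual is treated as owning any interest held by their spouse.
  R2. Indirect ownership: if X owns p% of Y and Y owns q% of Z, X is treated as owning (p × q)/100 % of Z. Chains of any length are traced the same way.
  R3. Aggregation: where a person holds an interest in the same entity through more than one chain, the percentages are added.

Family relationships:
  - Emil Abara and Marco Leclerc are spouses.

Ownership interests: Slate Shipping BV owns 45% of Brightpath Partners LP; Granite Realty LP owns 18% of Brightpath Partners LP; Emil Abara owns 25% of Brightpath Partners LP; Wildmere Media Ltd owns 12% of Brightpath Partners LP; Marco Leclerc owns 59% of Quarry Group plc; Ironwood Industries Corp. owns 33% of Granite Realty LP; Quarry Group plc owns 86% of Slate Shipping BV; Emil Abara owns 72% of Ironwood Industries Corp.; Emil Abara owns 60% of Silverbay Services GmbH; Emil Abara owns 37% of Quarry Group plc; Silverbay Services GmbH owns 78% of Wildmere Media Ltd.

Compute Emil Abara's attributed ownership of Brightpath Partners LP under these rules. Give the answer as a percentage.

72.0448%

By spousal attribution (R1), Emil Abara is treated as also owning Marco Leclerc's interest in Quarry Group plc, giving 37% + 59% = 96%.
Chain via Quarry Group plc → Slate Shipping BV (R2): 96% × 86% × 45% = 37.152% of Brightpath Partners LP.
Chain via Ironwood Industries Corp. → Granite Realty LP (R2): 72% × 33% × 18% = 4.2768% of Brightpath Partners LP.
Chain via Silverbay Services GmbH → Wildmere Media Ltd (R2): 60% × 78% × 12% = 5.616% of Brightpath Partners LP.
Direct interest in Brightpath Partners LP: 25%.
Aggregating (R3): 37.152% + 4.2768% + 5.616% + 25% = 72.0448%.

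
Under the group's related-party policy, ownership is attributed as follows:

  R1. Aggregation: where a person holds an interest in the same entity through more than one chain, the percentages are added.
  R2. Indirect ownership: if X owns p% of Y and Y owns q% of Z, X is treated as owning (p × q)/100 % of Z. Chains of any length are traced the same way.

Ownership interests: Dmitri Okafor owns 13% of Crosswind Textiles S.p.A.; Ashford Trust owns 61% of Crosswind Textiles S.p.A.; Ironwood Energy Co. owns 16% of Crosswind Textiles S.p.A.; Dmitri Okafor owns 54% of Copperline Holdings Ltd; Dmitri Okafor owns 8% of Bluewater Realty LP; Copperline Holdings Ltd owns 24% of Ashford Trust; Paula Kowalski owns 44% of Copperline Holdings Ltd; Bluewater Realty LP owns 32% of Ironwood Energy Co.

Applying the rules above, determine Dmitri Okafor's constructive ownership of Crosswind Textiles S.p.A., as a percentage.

21.3152%

Chain via Bluewater Realty LP → Ironwood Energy Co. (R2): 8% × 32% × 16% = 0.4096% of Crosswind Textiles S.p.A.
Chain via Copperline Holdings Ltd → Ashford Trust (R2): 54% × 24% × 61% = 7.9056% of Crosswind Textiles S.p.A.
Direct interest in Crosswind Textiles S.p.A: 13%.
Aggregating (R1): 0.4096% + 7.9056% + 13% = 21.3152%.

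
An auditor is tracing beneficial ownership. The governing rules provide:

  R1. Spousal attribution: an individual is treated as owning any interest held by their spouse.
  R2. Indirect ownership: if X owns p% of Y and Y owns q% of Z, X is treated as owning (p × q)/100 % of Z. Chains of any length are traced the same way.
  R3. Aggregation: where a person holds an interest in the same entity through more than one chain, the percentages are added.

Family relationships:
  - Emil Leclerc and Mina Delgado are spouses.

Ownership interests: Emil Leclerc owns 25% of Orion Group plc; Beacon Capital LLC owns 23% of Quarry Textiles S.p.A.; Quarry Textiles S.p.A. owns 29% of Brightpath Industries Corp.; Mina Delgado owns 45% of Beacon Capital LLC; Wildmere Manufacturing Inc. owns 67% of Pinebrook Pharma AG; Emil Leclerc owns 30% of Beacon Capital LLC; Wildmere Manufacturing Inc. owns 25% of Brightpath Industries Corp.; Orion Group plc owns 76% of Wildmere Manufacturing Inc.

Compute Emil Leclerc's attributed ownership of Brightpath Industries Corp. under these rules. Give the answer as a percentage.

By spousal attribution (R1), Emil Leclerc is treated as also owning Mina Delgado's interest in Beacon Capital LLC, giving 30% + 45% = 75%.
Chain via Orion Group plc → Wildmere Manufacturing Inc. (R2): 25% × 76% × 25% = 4.75% of Brightpath Industries Corp.
Chain via Beacon Capital LLC → Quarry Textiles S.p.A. (R2): 75% × 23% × 29% = 5.0025% of Brightpath Industries Corp.
Aggregating (R3): 4.75% + 5.0025% = 9.7525%.

9.7525%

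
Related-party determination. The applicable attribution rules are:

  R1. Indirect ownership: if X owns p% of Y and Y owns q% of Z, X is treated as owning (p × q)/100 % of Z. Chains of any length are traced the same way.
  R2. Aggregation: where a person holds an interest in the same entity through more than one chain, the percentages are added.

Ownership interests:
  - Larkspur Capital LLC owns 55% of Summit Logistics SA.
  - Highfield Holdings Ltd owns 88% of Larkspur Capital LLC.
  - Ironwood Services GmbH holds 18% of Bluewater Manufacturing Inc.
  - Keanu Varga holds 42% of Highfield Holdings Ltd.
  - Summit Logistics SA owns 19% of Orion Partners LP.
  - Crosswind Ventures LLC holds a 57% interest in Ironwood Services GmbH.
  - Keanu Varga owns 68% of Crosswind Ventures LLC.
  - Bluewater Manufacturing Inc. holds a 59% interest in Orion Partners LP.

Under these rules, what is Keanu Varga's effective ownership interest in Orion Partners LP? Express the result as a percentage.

Chain via Highfield Holdings Ltd → Larkspur Capital LLC → Summit Logistics SA (R1): 42% × 88% × 55% × 19% = 3.86232% of Orion Partners LP.
Chain via Crosswind Ventures LLC → Ironwood Services GmbH → Bluewater Manufacturing Inc. (R1): 68% × 57% × 18% × 59% = 4.116312% of Orion Partners LP.
Aggregating (R2): 3.86232% + 4.116312% = 7.978632%.

7.978632%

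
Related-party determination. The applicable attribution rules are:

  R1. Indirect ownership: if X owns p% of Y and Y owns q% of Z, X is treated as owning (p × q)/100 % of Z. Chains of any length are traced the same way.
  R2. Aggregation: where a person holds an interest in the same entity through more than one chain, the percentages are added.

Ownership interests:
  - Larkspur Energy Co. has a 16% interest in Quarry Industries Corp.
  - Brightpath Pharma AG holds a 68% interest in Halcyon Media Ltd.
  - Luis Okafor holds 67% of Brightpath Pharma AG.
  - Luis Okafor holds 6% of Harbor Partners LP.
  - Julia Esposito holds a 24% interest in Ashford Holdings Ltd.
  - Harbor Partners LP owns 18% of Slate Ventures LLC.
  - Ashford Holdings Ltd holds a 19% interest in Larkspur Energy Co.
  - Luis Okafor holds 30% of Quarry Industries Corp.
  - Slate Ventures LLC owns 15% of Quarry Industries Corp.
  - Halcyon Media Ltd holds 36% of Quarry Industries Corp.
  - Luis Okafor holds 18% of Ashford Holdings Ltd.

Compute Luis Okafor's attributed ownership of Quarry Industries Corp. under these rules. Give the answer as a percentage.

Chain via Brightpath Pharma AG → Halcyon Media Ltd (R1): 67% × 68% × 36% = 16.4016% of Quarry Industries Corp.
Chain via Ashford Holdings Ltd → Larkspur Energy Co. (R1): 18% × 19% × 16% = 0.5472% of Quarry Industries Corp.
Chain via Harbor Partners LP → Slate Ventures LLC (R1): 6% × 18% × 15% = 0.162% of Quarry Industries Corp.
Direct interest in Quarry Industries Corp: 30%.
Aggregating (R2): 16.4016% + 0.5472% + 0.162% + 30% = 47.1108%.

47.1108%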